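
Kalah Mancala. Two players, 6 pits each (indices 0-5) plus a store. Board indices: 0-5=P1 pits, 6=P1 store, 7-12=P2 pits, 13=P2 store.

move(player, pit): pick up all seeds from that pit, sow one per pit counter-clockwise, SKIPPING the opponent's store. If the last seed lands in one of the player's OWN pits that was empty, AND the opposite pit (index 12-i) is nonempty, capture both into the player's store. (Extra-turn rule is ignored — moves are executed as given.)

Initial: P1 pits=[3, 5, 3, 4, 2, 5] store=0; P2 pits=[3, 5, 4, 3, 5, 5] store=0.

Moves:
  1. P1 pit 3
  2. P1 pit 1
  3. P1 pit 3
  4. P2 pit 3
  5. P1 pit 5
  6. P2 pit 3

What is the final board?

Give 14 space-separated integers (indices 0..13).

Move 1: P1 pit3 -> P1=[3,5,3,0,3,6](1) P2=[4,5,4,3,5,5](0)
Move 2: P1 pit1 -> P1=[3,0,4,1,4,7](2) P2=[4,5,4,3,5,5](0)
Move 3: P1 pit3 -> P1=[3,0,4,0,5,7](2) P2=[4,5,4,3,5,5](0)
Move 4: P2 pit3 -> P1=[3,0,4,0,5,7](2) P2=[4,5,4,0,6,6](1)
Move 5: P1 pit5 -> P1=[3,0,4,0,5,0](3) P2=[5,6,5,1,7,7](1)
Move 6: P2 pit3 -> P1=[3,0,4,0,5,0](3) P2=[5,6,5,0,8,7](1)

Answer: 3 0 4 0 5 0 3 5 6 5 0 8 7 1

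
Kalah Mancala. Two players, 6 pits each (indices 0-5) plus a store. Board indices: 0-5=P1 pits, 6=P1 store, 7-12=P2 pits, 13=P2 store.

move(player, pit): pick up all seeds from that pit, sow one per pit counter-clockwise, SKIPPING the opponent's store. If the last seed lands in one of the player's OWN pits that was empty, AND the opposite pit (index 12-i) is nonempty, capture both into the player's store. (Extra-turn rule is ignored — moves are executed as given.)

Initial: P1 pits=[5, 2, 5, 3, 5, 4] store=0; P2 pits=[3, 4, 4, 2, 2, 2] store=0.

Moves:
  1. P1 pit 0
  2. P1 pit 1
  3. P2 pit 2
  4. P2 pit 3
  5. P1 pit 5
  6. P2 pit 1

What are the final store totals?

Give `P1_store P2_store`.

Move 1: P1 pit0 -> P1=[0,3,6,4,6,5](0) P2=[3,4,4,2,2,2](0)
Move 2: P1 pit1 -> P1=[0,0,7,5,7,5](0) P2=[3,4,4,2,2,2](0)
Move 3: P2 pit2 -> P1=[0,0,7,5,7,5](0) P2=[3,4,0,3,3,3](1)
Move 4: P2 pit3 -> P1=[0,0,7,5,7,5](0) P2=[3,4,0,0,4,4](2)
Move 5: P1 pit5 -> P1=[0,0,7,5,7,0](1) P2=[4,5,1,1,4,4](2)
Move 6: P2 pit1 -> P1=[0,0,7,5,7,0](1) P2=[4,0,2,2,5,5](3)

Answer: 1 3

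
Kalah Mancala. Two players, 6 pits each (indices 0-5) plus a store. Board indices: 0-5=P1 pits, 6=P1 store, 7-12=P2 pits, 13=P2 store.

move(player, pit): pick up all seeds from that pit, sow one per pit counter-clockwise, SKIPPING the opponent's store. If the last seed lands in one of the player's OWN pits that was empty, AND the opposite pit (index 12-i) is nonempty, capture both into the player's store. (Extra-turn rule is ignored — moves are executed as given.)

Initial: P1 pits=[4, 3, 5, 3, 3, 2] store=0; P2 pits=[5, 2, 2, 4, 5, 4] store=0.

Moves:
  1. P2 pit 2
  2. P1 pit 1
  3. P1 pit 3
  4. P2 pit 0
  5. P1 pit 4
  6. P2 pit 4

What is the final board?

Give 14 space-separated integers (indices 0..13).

Answer: 5 1 7 1 1 4 2 1 4 2 6 0 6 2

Derivation:
Move 1: P2 pit2 -> P1=[4,3,5,3,3,2](0) P2=[5,2,0,5,6,4](0)
Move 2: P1 pit1 -> P1=[4,0,6,4,4,2](0) P2=[5,2,0,5,6,4](0)
Move 3: P1 pit3 -> P1=[4,0,6,0,5,3](1) P2=[6,2,0,5,6,4](0)
Move 4: P2 pit0 -> P1=[4,0,6,0,5,3](1) P2=[0,3,1,6,7,5](1)
Move 5: P1 pit4 -> P1=[4,0,6,0,0,4](2) P2=[1,4,2,6,7,5](1)
Move 6: P2 pit4 -> P1=[5,1,7,1,1,4](2) P2=[1,4,2,6,0,6](2)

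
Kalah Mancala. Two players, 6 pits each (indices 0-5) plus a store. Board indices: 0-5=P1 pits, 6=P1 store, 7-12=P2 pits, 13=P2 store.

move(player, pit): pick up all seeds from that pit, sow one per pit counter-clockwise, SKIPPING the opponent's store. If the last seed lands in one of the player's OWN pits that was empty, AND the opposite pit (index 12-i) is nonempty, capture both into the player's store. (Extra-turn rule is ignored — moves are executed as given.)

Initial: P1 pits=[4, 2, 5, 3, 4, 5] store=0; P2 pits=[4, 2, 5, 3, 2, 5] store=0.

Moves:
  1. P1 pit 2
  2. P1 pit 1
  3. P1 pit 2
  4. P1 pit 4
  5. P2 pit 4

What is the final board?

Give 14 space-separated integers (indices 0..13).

Move 1: P1 pit2 -> P1=[4,2,0,4,5,6](1) P2=[5,2,5,3,2,5](0)
Move 2: P1 pit1 -> P1=[4,0,1,5,5,6](1) P2=[5,2,5,3,2,5](0)
Move 3: P1 pit2 -> P1=[4,0,0,6,5,6](1) P2=[5,2,5,3,2,5](0)
Move 4: P1 pit4 -> P1=[4,0,0,6,0,7](2) P2=[6,3,6,3,2,5](0)
Move 5: P2 pit4 -> P1=[4,0,0,6,0,7](2) P2=[6,3,6,3,0,6](1)

Answer: 4 0 0 6 0 7 2 6 3 6 3 0 6 1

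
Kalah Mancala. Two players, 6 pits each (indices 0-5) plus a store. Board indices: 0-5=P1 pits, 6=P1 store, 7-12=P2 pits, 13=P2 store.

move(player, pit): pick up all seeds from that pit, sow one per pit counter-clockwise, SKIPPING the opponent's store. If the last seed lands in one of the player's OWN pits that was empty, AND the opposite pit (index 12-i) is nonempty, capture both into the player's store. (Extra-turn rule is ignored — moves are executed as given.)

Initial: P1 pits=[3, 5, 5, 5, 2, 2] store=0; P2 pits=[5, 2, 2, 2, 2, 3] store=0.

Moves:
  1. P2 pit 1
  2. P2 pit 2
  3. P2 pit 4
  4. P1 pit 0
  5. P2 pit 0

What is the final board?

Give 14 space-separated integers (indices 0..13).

Answer: 0 6 6 6 3 2 0 0 1 1 5 1 6 1

Derivation:
Move 1: P2 pit1 -> P1=[3,5,5,5,2,2](0) P2=[5,0,3,3,2,3](0)
Move 2: P2 pit2 -> P1=[3,5,5,5,2,2](0) P2=[5,0,0,4,3,4](0)
Move 3: P2 pit4 -> P1=[4,5,5,5,2,2](0) P2=[5,0,0,4,0,5](1)
Move 4: P1 pit0 -> P1=[0,6,6,6,3,2](0) P2=[5,0,0,4,0,5](1)
Move 5: P2 pit0 -> P1=[0,6,6,6,3,2](0) P2=[0,1,1,5,1,6](1)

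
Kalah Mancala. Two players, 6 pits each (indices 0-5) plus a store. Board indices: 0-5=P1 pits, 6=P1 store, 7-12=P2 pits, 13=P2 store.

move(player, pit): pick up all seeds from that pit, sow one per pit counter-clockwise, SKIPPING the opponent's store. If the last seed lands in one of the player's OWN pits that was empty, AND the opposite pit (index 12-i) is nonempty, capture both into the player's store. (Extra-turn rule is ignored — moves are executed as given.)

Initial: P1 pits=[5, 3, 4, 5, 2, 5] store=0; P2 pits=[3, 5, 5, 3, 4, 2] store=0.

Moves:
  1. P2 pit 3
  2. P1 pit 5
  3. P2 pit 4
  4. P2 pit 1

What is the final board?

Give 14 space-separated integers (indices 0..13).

Answer: 7 4 5 5 2 0 1 4 0 7 2 1 5 3

Derivation:
Move 1: P2 pit3 -> P1=[5,3,4,5,2,5](0) P2=[3,5,5,0,5,3](1)
Move 2: P1 pit5 -> P1=[5,3,4,5,2,0](1) P2=[4,6,6,1,5,3](1)
Move 3: P2 pit4 -> P1=[6,4,5,5,2,0](1) P2=[4,6,6,1,0,4](2)
Move 4: P2 pit1 -> P1=[7,4,5,5,2,0](1) P2=[4,0,7,2,1,5](3)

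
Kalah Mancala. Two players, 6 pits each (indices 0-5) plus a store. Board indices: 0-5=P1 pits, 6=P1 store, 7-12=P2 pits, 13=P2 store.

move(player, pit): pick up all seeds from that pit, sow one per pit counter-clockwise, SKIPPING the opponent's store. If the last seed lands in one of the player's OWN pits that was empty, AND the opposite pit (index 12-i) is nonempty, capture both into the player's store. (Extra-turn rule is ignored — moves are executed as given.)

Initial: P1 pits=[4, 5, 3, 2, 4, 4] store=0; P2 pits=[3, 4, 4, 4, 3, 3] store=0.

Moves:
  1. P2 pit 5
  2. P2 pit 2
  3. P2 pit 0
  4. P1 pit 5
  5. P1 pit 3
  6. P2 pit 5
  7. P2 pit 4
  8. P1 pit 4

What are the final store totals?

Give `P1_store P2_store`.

Move 1: P2 pit5 -> P1=[5,6,3,2,4,4](0) P2=[3,4,4,4,3,0](1)
Move 2: P2 pit2 -> P1=[5,6,3,2,4,4](0) P2=[3,4,0,5,4,1](2)
Move 3: P2 pit0 -> P1=[5,6,3,2,4,4](0) P2=[0,5,1,6,4,1](2)
Move 4: P1 pit5 -> P1=[5,6,3,2,4,0](1) P2=[1,6,2,6,4,1](2)
Move 5: P1 pit3 -> P1=[5,6,3,0,5,0](3) P2=[0,6,2,6,4,1](2)
Move 6: P2 pit5 -> P1=[5,6,3,0,5,0](3) P2=[0,6,2,6,4,0](3)
Move 7: P2 pit4 -> P1=[6,7,3,0,5,0](3) P2=[0,6,2,6,0,1](4)
Move 8: P1 pit4 -> P1=[6,7,3,0,0,1](4) P2=[1,7,3,6,0,1](4)

Answer: 4 4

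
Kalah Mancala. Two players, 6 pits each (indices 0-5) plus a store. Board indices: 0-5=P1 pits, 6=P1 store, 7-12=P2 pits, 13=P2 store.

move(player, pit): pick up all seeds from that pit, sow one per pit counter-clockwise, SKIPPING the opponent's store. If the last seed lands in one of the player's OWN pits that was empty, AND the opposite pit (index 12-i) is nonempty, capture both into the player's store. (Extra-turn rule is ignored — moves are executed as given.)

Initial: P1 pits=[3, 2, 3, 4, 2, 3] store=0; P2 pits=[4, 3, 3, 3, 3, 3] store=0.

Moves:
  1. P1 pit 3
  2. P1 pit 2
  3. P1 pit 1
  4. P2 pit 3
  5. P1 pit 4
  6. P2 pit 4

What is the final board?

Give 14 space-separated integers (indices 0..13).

Answer: 4 1 1 2 0 6 2 6 4 3 0 0 5 2

Derivation:
Move 1: P1 pit3 -> P1=[3,2,3,0,3,4](1) P2=[5,3,3,3,3,3](0)
Move 2: P1 pit2 -> P1=[3,2,0,1,4,5](1) P2=[5,3,3,3,3,3](0)
Move 3: P1 pit1 -> P1=[3,0,1,2,4,5](1) P2=[5,3,3,3,3,3](0)
Move 4: P2 pit3 -> P1=[3,0,1,2,4,5](1) P2=[5,3,3,0,4,4](1)
Move 5: P1 pit4 -> P1=[3,0,1,2,0,6](2) P2=[6,4,3,0,4,4](1)
Move 6: P2 pit4 -> P1=[4,1,1,2,0,6](2) P2=[6,4,3,0,0,5](2)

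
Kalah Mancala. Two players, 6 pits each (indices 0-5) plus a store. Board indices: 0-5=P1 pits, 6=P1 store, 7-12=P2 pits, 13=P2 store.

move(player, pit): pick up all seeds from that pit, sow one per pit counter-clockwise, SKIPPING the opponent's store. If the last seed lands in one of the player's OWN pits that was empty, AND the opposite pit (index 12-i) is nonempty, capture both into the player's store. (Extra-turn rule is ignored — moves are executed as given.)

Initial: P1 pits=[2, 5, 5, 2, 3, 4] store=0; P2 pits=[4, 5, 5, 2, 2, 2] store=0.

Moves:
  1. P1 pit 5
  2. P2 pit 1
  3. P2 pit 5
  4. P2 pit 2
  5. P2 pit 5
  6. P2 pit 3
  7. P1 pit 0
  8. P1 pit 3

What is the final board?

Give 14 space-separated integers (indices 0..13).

Answer: 0 8 7 0 5 2 3 5 0 0 0 5 1 5

Derivation:
Move 1: P1 pit5 -> P1=[2,5,5,2,3,0](1) P2=[5,6,6,2,2,2](0)
Move 2: P2 pit1 -> P1=[3,5,5,2,3,0](1) P2=[5,0,7,3,3,3](1)
Move 3: P2 pit5 -> P1=[4,6,5,2,3,0](1) P2=[5,0,7,3,3,0](2)
Move 4: P2 pit2 -> P1=[5,7,6,2,3,0](1) P2=[5,0,0,4,4,1](3)
Move 5: P2 pit5 -> P1=[5,7,6,2,3,0](1) P2=[5,0,0,4,4,0](4)
Move 6: P2 pit3 -> P1=[6,7,6,2,3,0](1) P2=[5,0,0,0,5,1](5)
Move 7: P1 pit0 -> P1=[0,8,7,3,4,1](2) P2=[5,0,0,0,5,1](5)
Move 8: P1 pit3 -> P1=[0,8,7,0,5,2](3) P2=[5,0,0,0,5,1](5)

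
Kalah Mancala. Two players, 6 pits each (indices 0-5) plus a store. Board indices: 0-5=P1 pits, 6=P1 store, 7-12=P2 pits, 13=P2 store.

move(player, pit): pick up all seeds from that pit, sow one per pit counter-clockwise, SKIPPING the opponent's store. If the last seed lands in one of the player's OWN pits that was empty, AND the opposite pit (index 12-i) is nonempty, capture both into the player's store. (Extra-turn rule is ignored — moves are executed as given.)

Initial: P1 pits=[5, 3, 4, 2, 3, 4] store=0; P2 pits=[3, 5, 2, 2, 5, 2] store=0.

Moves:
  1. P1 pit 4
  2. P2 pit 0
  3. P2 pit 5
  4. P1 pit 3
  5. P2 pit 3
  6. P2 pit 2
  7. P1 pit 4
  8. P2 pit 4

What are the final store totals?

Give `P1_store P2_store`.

Move 1: P1 pit4 -> P1=[5,3,4,2,0,5](1) P2=[4,5,2,2,5,2](0)
Move 2: P2 pit0 -> P1=[5,3,4,2,0,5](1) P2=[0,6,3,3,6,2](0)
Move 3: P2 pit5 -> P1=[6,3,4,2,0,5](1) P2=[0,6,3,3,6,0](1)
Move 4: P1 pit3 -> P1=[6,3,4,0,1,6](1) P2=[0,6,3,3,6,0](1)
Move 5: P2 pit3 -> P1=[6,3,4,0,1,6](1) P2=[0,6,3,0,7,1](2)
Move 6: P2 pit2 -> P1=[6,3,4,0,1,6](1) P2=[0,6,0,1,8,2](2)
Move 7: P1 pit4 -> P1=[6,3,4,0,0,7](1) P2=[0,6,0,1,8,2](2)
Move 8: P2 pit4 -> P1=[7,4,5,1,1,8](1) P2=[0,6,0,1,0,3](3)

Answer: 1 3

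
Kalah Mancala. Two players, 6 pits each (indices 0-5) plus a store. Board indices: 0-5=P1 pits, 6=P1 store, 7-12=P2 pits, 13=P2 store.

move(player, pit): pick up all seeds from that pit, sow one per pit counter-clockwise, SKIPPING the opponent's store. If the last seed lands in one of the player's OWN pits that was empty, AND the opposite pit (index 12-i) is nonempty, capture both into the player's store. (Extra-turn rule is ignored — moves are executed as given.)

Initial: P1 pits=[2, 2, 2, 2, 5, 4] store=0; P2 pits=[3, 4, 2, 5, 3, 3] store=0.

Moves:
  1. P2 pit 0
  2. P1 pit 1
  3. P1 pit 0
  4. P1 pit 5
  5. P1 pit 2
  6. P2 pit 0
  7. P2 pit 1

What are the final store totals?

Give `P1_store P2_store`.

Answer: 2 1

Derivation:
Move 1: P2 pit0 -> P1=[2,2,2,2,5,4](0) P2=[0,5,3,6,3,3](0)
Move 2: P1 pit1 -> P1=[2,0,3,3,5,4](0) P2=[0,5,3,6,3,3](0)
Move 3: P1 pit0 -> P1=[0,1,4,3,5,4](0) P2=[0,5,3,6,3,3](0)
Move 4: P1 pit5 -> P1=[0,1,4,3,5,0](1) P2=[1,6,4,6,3,3](0)
Move 5: P1 pit2 -> P1=[0,1,0,4,6,1](2) P2=[1,6,4,6,3,3](0)
Move 6: P2 pit0 -> P1=[0,1,0,4,6,1](2) P2=[0,7,4,6,3,3](0)
Move 7: P2 pit1 -> P1=[1,2,0,4,6,1](2) P2=[0,0,5,7,4,4](1)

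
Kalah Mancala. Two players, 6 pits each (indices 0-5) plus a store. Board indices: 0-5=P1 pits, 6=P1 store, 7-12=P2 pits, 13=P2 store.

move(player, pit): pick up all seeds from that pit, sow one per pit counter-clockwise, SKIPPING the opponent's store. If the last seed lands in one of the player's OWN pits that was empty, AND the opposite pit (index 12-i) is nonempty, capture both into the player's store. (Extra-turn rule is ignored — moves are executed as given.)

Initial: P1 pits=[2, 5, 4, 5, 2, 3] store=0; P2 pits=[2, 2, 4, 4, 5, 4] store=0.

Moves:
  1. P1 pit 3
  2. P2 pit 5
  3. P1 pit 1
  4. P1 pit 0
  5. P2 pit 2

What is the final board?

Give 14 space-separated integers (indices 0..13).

Move 1: P1 pit3 -> P1=[2,5,4,0,3,4](1) P2=[3,3,4,4,5,4](0)
Move 2: P2 pit5 -> P1=[3,6,5,0,3,4](1) P2=[3,3,4,4,5,0](1)
Move 3: P1 pit1 -> P1=[3,0,6,1,4,5](2) P2=[4,3,4,4,5,0](1)
Move 4: P1 pit0 -> P1=[0,1,7,2,4,5](2) P2=[4,3,4,4,5,0](1)
Move 5: P2 pit2 -> P1=[0,1,7,2,4,5](2) P2=[4,3,0,5,6,1](2)

Answer: 0 1 7 2 4 5 2 4 3 0 5 6 1 2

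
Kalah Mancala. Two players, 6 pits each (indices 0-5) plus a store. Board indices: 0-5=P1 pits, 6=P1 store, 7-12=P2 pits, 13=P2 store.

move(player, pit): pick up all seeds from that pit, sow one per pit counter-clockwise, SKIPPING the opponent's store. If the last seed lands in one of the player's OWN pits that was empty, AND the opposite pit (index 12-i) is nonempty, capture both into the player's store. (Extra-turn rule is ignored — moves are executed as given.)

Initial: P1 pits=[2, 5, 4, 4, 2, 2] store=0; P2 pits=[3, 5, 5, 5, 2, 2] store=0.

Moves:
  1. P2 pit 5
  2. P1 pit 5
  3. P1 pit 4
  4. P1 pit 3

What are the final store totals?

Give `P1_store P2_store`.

Move 1: P2 pit5 -> P1=[3,5,4,4,2,2](0) P2=[3,5,5,5,2,0](1)
Move 2: P1 pit5 -> P1=[3,5,4,4,2,0](1) P2=[4,5,5,5,2,0](1)
Move 3: P1 pit4 -> P1=[3,5,4,4,0,1](2) P2=[4,5,5,5,2,0](1)
Move 4: P1 pit3 -> P1=[3,5,4,0,1,2](3) P2=[5,5,5,5,2,0](1)

Answer: 3 1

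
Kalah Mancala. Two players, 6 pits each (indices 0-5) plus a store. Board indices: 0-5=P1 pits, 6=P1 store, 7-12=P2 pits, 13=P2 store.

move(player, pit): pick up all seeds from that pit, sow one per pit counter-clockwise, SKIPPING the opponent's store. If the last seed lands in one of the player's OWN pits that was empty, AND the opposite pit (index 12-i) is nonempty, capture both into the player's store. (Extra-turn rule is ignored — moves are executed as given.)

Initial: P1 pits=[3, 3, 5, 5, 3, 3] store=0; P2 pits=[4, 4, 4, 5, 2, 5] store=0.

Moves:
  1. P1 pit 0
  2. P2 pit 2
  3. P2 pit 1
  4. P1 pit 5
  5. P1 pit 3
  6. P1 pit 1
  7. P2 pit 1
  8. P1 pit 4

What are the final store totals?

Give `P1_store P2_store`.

Answer: 3 1

Derivation:
Move 1: P1 pit0 -> P1=[0,4,6,6,3,3](0) P2=[4,4,4,5,2,5](0)
Move 2: P2 pit2 -> P1=[0,4,6,6,3,3](0) P2=[4,4,0,6,3,6](1)
Move 3: P2 pit1 -> P1=[0,4,6,6,3,3](0) P2=[4,0,1,7,4,7](1)
Move 4: P1 pit5 -> P1=[0,4,6,6,3,0](1) P2=[5,1,1,7,4,7](1)
Move 5: P1 pit3 -> P1=[0,4,6,0,4,1](2) P2=[6,2,2,7,4,7](1)
Move 6: P1 pit1 -> P1=[0,0,7,1,5,2](2) P2=[6,2,2,7,4,7](1)
Move 7: P2 pit1 -> P1=[0,0,7,1,5,2](2) P2=[6,0,3,8,4,7](1)
Move 8: P1 pit4 -> P1=[0,0,7,1,0,3](3) P2=[7,1,4,8,4,7](1)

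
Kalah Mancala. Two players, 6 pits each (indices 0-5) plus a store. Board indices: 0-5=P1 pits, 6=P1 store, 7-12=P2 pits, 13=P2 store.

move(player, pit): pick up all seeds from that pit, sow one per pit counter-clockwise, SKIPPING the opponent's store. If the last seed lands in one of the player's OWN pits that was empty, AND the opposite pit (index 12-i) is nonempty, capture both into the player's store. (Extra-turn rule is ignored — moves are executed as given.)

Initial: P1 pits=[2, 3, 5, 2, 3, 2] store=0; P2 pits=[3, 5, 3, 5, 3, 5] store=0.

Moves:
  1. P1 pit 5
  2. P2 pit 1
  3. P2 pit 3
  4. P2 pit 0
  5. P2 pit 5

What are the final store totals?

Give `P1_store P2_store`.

Move 1: P1 pit5 -> P1=[2,3,5,2,3,0](1) P2=[4,5,3,5,3,5](0)
Move 2: P2 pit1 -> P1=[2,3,5,2,3,0](1) P2=[4,0,4,6,4,6](1)
Move 3: P2 pit3 -> P1=[3,4,6,2,3,0](1) P2=[4,0,4,0,5,7](2)
Move 4: P2 pit0 -> P1=[3,4,6,2,3,0](1) P2=[0,1,5,1,6,7](2)
Move 5: P2 pit5 -> P1=[4,5,7,3,4,1](1) P2=[0,1,5,1,6,0](3)

Answer: 1 3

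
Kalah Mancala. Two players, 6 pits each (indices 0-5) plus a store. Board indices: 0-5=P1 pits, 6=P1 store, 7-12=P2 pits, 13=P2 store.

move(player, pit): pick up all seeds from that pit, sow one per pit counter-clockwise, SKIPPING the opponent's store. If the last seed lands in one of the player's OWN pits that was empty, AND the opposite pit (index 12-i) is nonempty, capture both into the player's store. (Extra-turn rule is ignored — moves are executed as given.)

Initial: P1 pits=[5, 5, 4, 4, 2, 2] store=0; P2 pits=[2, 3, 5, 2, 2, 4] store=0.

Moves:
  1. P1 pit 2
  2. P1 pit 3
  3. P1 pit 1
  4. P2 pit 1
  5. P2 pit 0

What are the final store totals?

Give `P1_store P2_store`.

Move 1: P1 pit2 -> P1=[5,5,0,5,3,3](1) P2=[2,3,5,2,2,4](0)
Move 2: P1 pit3 -> P1=[5,5,0,0,4,4](2) P2=[3,4,5,2,2,4](0)
Move 3: P1 pit1 -> P1=[5,0,1,1,5,5](3) P2=[3,4,5,2,2,4](0)
Move 4: P2 pit1 -> P1=[5,0,1,1,5,5](3) P2=[3,0,6,3,3,5](0)
Move 5: P2 pit0 -> P1=[5,0,1,1,5,5](3) P2=[0,1,7,4,3,5](0)

Answer: 3 0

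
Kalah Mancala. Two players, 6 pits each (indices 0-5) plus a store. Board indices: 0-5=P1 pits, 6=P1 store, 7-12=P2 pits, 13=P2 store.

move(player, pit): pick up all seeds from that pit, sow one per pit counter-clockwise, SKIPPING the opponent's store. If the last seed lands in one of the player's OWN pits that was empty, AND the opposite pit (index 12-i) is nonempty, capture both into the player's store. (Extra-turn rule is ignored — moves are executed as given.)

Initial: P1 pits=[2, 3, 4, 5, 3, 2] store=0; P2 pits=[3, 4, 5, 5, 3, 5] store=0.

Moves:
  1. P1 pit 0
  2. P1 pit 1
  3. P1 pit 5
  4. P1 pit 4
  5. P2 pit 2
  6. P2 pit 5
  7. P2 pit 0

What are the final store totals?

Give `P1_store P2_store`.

Move 1: P1 pit0 -> P1=[0,4,5,5,3,2](0) P2=[3,4,5,5,3,5](0)
Move 2: P1 pit1 -> P1=[0,0,6,6,4,3](0) P2=[3,4,5,5,3,5](0)
Move 3: P1 pit5 -> P1=[0,0,6,6,4,0](1) P2=[4,5,5,5,3,5](0)
Move 4: P1 pit4 -> P1=[0,0,6,6,0,1](2) P2=[5,6,5,5,3,5](0)
Move 5: P2 pit2 -> P1=[1,0,6,6,0,1](2) P2=[5,6,0,6,4,6](1)
Move 6: P2 pit5 -> P1=[2,1,7,7,1,1](2) P2=[5,6,0,6,4,0](2)
Move 7: P2 pit0 -> P1=[0,1,7,7,1,1](2) P2=[0,7,1,7,5,0](5)

Answer: 2 5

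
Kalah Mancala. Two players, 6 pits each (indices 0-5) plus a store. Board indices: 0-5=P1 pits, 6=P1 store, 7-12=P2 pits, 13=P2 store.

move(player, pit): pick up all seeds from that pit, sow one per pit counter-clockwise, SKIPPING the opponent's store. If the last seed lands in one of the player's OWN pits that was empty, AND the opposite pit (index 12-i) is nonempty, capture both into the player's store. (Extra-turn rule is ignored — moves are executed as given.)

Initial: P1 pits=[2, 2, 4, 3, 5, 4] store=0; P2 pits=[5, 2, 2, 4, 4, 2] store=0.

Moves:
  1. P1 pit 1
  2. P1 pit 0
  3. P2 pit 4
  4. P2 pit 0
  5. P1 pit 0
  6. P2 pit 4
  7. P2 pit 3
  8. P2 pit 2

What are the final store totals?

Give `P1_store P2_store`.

Answer: 0 2

Derivation:
Move 1: P1 pit1 -> P1=[2,0,5,4,5,4](0) P2=[5,2,2,4,4,2](0)
Move 2: P1 pit0 -> P1=[0,1,6,4,5,4](0) P2=[5,2,2,4,4,2](0)
Move 3: P2 pit4 -> P1=[1,2,6,4,5,4](0) P2=[5,2,2,4,0,3](1)
Move 4: P2 pit0 -> P1=[1,2,6,4,5,4](0) P2=[0,3,3,5,1,4](1)
Move 5: P1 pit0 -> P1=[0,3,6,4,5,4](0) P2=[0,3,3,5,1,4](1)
Move 6: P2 pit4 -> P1=[0,3,6,4,5,4](0) P2=[0,3,3,5,0,5](1)
Move 7: P2 pit3 -> P1=[1,4,6,4,5,4](0) P2=[0,3,3,0,1,6](2)
Move 8: P2 pit2 -> P1=[1,4,6,4,5,4](0) P2=[0,3,0,1,2,7](2)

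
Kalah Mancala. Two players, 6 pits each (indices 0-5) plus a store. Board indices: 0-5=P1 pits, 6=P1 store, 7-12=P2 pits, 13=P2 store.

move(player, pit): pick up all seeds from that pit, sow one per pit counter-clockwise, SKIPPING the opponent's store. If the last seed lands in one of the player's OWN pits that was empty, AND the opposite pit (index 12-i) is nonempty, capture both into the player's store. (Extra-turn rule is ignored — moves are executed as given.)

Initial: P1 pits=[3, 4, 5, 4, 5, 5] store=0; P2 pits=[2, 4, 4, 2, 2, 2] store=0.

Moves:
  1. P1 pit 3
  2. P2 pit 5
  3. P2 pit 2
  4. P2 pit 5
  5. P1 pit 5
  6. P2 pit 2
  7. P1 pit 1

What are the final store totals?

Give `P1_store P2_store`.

Answer: 7 3

Derivation:
Move 1: P1 pit3 -> P1=[3,4,5,0,6,6](1) P2=[3,4,4,2,2,2](0)
Move 2: P2 pit5 -> P1=[4,4,5,0,6,6](1) P2=[3,4,4,2,2,0](1)
Move 3: P2 pit2 -> P1=[4,4,5,0,6,6](1) P2=[3,4,0,3,3,1](2)
Move 4: P2 pit5 -> P1=[4,4,5,0,6,6](1) P2=[3,4,0,3,3,0](3)
Move 5: P1 pit5 -> P1=[4,4,5,0,6,0](2) P2=[4,5,1,4,4,0](3)
Move 6: P2 pit2 -> P1=[4,4,5,0,6,0](2) P2=[4,5,0,5,4,0](3)
Move 7: P1 pit1 -> P1=[4,0,6,1,7,0](7) P2=[0,5,0,5,4,0](3)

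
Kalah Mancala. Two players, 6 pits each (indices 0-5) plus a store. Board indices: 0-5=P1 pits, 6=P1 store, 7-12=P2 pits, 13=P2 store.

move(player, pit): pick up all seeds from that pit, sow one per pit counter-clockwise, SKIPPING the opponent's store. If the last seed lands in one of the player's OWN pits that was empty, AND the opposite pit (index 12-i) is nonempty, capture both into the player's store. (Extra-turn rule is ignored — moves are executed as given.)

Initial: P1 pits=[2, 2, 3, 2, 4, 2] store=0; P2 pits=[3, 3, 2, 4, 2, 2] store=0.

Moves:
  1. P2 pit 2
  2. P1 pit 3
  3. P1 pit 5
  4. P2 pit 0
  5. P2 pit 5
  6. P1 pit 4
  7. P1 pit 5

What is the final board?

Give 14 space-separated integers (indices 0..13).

Move 1: P2 pit2 -> P1=[2,2,3,2,4,2](0) P2=[3,3,0,5,3,2](0)
Move 2: P1 pit3 -> P1=[2,2,3,0,5,3](0) P2=[3,3,0,5,3,2](0)
Move 3: P1 pit5 -> P1=[2,2,3,0,5,0](1) P2=[4,4,0,5,3,2](0)
Move 4: P2 pit0 -> P1=[2,2,3,0,5,0](1) P2=[0,5,1,6,4,2](0)
Move 5: P2 pit5 -> P1=[3,2,3,0,5,0](1) P2=[0,5,1,6,4,0](1)
Move 6: P1 pit4 -> P1=[3,2,3,0,0,1](2) P2=[1,6,2,6,4,0](1)
Move 7: P1 pit5 -> P1=[3,2,3,0,0,0](3) P2=[1,6,2,6,4,0](1)

Answer: 3 2 3 0 0 0 3 1 6 2 6 4 0 1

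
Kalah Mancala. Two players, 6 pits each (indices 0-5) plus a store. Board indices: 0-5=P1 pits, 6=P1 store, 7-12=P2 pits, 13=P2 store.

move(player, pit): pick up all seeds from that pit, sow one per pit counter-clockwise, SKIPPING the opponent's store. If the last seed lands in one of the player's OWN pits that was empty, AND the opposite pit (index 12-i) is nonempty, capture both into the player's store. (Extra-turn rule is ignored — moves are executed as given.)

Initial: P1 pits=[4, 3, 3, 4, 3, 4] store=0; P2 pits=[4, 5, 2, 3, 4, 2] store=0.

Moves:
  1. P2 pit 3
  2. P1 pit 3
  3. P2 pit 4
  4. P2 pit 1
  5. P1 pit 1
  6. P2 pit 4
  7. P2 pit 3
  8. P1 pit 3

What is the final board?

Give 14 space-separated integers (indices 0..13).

Answer: 5 0 5 0 6 6 1 5 0 3 0 1 6 3

Derivation:
Move 1: P2 pit3 -> P1=[4,3,3,4,3,4](0) P2=[4,5,2,0,5,3](1)
Move 2: P1 pit3 -> P1=[4,3,3,0,4,5](1) P2=[5,5,2,0,5,3](1)
Move 3: P2 pit4 -> P1=[5,4,4,0,4,5](1) P2=[5,5,2,0,0,4](2)
Move 4: P2 pit1 -> P1=[5,4,4,0,4,5](1) P2=[5,0,3,1,1,5](3)
Move 5: P1 pit1 -> P1=[5,0,5,1,5,6](1) P2=[5,0,3,1,1,5](3)
Move 6: P2 pit4 -> P1=[5,0,5,1,5,6](1) P2=[5,0,3,1,0,6](3)
Move 7: P2 pit3 -> P1=[5,0,5,1,5,6](1) P2=[5,0,3,0,1,6](3)
Move 8: P1 pit3 -> P1=[5,0,5,0,6,6](1) P2=[5,0,3,0,1,6](3)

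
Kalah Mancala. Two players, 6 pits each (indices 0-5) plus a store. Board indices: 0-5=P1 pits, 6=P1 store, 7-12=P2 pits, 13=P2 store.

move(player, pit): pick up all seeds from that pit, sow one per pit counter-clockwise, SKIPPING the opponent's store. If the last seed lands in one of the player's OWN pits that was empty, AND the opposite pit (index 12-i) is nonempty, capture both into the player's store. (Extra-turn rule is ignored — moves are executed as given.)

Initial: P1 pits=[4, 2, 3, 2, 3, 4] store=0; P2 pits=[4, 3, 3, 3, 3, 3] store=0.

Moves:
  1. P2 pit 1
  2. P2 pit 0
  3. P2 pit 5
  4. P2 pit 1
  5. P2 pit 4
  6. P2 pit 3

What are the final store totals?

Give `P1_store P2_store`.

Move 1: P2 pit1 -> P1=[4,2,3,2,3,4](0) P2=[4,0,4,4,4,3](0)
Move 2: P2 pit0 -> P1=[4,2,3,2,3,4](0) P2=[0,1,5,5,5,3](0)
Move 3: P2 pit5 -> P1=[5,3,3,2,3,4](0) P2=[0,1,5,5,5,0](1)
Move 4: P2 pit1 -> P1=[5,3,3,2,3,4](0) P2=[0,0,6,5,5,0](1)
Move 5: P2 pit4 -> P1=[6,4,4,2,3,4](0) P2=[0,0,6,5,0,1](2)
Move 6: P2 pit3 -> P1=[7,5,4,2,3,4](0) P2=[0,0,6,0,1,2](3)

Answer: 0 3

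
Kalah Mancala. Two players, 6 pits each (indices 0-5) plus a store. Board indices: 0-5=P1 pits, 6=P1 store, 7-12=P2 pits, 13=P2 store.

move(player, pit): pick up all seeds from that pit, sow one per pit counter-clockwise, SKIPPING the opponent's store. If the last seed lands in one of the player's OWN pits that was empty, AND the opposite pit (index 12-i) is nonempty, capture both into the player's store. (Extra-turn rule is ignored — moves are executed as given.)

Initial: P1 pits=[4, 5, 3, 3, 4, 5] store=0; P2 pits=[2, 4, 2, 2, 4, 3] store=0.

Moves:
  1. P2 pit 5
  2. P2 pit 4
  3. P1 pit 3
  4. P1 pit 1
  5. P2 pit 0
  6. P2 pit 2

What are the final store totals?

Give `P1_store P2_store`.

Answer: 2 2

Derivation:
Move 1: P2 pit5 -> P1=[5,6,3,3,4,5](0) P2=[2,4,2,2,4,0](1)
Move 2: P2 pit4 -> P1=[6,7,3,3,4,5](0) P2=[2,4,2,2,0,1](2)
Move 3: P1 pit3 -> P1=[6,7,3,0,5,6](1) P2=[2,4,2,2,0,1](2)
Move 4: P1 pit1 -> P1=[6,0,4,1,6,7](2) P2=[3,5,2,2,0,1](2)
Move 5: P2 pit0 -> P1=[6,0,4,1,6,7](2) P2=[0,6,3,3,0,1](2)
Move 6: P2 pit2 -> P1=[6,0,4,1,6,7](2) P2=[0,6,0,4,1,2](2)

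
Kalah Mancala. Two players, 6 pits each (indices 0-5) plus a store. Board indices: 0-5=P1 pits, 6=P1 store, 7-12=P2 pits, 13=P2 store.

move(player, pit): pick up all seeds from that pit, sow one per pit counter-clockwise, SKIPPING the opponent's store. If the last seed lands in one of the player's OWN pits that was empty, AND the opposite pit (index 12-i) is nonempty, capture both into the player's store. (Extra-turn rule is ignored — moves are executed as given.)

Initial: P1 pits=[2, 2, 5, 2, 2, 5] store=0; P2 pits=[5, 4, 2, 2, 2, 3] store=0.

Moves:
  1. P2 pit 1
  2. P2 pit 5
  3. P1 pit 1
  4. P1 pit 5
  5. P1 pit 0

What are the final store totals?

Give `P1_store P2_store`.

Answer: 1 1

Derivation:
Move 1: P2 pit1 -> P1=[2,2,5,2,2,5](0) P2=[5,0,3,3,3,4](0)
Move 2: P2 pit5 -> P1=[3,3,6,2,2,5](0) P2=[5,0,3,3,3,0](1)
Move 3: P1 pit1 -> P1=[3,0,7,3,3,5](0) P2=[5,0,3,3,3,0](1)
Move 4: P1 pit5 -> P1=[3,0,7,3,3,0](1) P2=[6,1,4,4,3,0](1)
Move 5: P1 pit0 -> P1=[0,1,8,4,3,0](1) P2=[6,1,4,4,3,0](1)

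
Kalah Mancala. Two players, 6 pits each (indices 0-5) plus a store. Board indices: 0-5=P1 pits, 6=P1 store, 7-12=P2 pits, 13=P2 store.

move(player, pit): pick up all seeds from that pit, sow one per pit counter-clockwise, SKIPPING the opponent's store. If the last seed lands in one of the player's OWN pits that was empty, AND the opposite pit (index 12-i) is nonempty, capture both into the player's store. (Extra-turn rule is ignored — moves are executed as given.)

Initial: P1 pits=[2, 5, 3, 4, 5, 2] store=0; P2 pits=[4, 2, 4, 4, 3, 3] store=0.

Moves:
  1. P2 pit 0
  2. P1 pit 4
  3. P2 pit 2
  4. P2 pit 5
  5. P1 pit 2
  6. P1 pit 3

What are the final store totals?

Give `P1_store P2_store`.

Answer: 3 2

Derivation:
Move 1: P2 pit0 -> P1=[2,5,3,4,5,2](0) P2=[0,3,5,5,4,3](0)
Move 2: P1 pit4 -> P1=[2,5,3,4,0,3](1) P2=[1,4,6,5,4,3](0)
Move 3: P2 pit2 -> P1=[3,6,3,4,0,3](1) P2=[1,4,0,6,5,4](1)
Move 4: P2 pit5 -> P1=[4,7,4,4,0,3](1) P2=[1,4,0,6,5,0](2)
Move 5: P1 pit2 -> P1=[4,7,0,5,1,4](2) P2=[1,4,0,6,5,0](2)
Move 6: P1 pit3 -> P1=[4,7,0,0,2,5](3) P2=[2,5,0,6,5,0](2)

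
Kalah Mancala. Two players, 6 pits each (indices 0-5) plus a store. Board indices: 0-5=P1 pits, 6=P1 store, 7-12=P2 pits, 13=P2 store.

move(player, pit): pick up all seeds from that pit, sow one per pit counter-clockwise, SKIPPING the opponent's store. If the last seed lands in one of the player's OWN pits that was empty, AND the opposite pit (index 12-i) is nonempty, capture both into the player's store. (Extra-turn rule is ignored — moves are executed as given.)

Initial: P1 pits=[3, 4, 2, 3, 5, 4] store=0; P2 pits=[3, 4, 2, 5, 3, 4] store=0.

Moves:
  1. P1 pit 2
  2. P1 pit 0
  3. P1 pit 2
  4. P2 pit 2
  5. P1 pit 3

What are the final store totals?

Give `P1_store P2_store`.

Move 1: P1 pit2 -> P1=[3,4,0,4,6,4](0) P2=[3,4,2,5,3,4](0)
Move 2: P1 pit0 -> P1=[0,5,1,5,6,4](0) P2=[3,4,2,5,3,4](0)
Move 3: P1 pit2 -> P1=[0,5,0,6,6,4](0) P2=[3,4,2,5,3,4](0)
Move 4: P2 pit2 -> P1=[0,5,0,6,6,4](0) P2=[3,4,0,6,4,4](0)
Move 5: P1 pit3 -> P1=[0,5,0,0,7,5](1) P2=[4,5,1,6,4,4](0)

Answer: 1 0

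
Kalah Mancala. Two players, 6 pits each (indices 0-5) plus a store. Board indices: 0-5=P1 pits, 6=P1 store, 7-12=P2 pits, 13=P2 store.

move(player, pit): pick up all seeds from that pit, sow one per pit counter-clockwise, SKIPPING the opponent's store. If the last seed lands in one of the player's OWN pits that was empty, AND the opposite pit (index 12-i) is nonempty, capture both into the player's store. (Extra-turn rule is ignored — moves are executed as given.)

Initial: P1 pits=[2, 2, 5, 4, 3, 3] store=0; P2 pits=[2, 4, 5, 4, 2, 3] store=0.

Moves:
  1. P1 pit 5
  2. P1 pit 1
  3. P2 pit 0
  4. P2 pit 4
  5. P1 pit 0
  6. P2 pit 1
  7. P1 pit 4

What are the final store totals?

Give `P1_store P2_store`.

Answer: 2 2

Derivation:
Move 1: P1 pit5 -> P1=[2,2,5,4,3,0](1) P2=[3,5,5,4,2,3](0)
Move 2: P1 pit1 -> P1=[2,0,6,5,3,0](1) P2=[3,5,5,4,2,3](0)
Move 3: P2 pit0 -> P1=[2,0,6,5,3,0](1) P2=[0,6,6,5,2,3](0)
Move 4: P2 pit4 -> P1=[2,0,6,5,3,0](1) P2=[0,6,6,5,0,4](1)
Move 5: P1 pit0 -> P1=[0,1,7,5,3,0](1) P2=[0,6,6,5,0,4](1)
Move 6: P2 pit1 -> P1=[1,1,7,5,3,0](1) P2=[0,0,7,6,1,5](2)
Move 7: P1 pit4 -> P1=[1,1,7,5,0,1](2) P2=[1,0,7,6,1,5](2)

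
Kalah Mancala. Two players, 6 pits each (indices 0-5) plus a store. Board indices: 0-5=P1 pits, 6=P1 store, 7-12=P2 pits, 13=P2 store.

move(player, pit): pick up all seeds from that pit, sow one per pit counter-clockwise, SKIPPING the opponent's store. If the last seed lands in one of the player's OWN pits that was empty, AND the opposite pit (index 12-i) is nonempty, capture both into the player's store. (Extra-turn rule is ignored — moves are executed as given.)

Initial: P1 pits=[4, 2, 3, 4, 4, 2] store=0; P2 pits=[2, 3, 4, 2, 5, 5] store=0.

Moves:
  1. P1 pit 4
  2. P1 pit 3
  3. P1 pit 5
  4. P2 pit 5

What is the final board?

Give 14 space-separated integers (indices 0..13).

Answer: 5 3 4 1 1 0 3 5 5 5 2 5 0 1

Derivation:
Move 1: P1 pit4 -> P1=[4,2,3,4,0,3](1) P2=[3,4,4,2,5,5](0)
Move 2: P1 pit3 -> P1=[4,2,3,0,1,4](2) P2=[4,4,4,2,5,5](0)
Move 3: P1 pit5 -> P1=[4,2,3,0,1,0](3) P2=[5,5,5,2,5,5](0)
Move 4: P2 pit5 -> P1=[5,3,4,1,1,0](3) P2=[5,5,5,2,5,0](1)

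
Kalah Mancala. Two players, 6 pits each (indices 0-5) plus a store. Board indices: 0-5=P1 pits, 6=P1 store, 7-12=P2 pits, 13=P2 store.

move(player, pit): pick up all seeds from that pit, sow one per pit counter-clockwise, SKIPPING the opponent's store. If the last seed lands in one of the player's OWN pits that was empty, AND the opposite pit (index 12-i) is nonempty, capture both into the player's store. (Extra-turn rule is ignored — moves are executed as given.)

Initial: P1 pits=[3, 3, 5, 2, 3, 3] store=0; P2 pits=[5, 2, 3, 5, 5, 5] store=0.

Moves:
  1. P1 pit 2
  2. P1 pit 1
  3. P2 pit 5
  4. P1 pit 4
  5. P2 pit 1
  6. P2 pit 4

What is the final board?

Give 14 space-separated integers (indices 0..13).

Move 1: P1 pit2 -> P1=[3,3,0,3,4,4](1) P2=[6,2,3,5,5,5](0)
Move 2: P1 pit1 -> P1=[3,0,1,4,5,4](1) P2=[6,2,3,5,5,5](0)
Move 3: P2 pit5 -> P1=[4,1,2,5,5,4](1) P2=[6,2,3,5,5,0](1)
Move 4: P1 pit4 -> P1=[4,1,2,5,0,5](2) P2=[7,3,4,5,5,0](1)
Move 5: P2 pit1 -> P1=[4,1,2,5,0,5](2) P2=[7,0,5,6,6,0](1)
Move 6: P2 pit4 -> P1=[5,2,3,6,0,5](2) P2=[7,0,5,6,0,1](2)

Answer: 5 2 3 6 0 5 2 7 0 5 6 0 1 2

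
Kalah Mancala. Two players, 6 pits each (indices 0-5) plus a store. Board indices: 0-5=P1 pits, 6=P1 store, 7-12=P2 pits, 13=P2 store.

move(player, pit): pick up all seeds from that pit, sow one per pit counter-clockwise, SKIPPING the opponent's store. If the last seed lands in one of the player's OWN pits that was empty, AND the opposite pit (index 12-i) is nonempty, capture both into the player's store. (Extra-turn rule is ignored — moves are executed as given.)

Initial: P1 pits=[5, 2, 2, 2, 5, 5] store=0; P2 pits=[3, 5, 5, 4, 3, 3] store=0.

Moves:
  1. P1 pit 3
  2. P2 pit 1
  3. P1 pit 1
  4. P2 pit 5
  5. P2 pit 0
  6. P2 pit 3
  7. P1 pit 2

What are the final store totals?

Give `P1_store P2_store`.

Move 1: P1 pit3 -> P1=[5,2,2,0,6,6](0) P2=[3,5,5,4,3,3](0)
Move 2: P2 pit1 -> P1=[5,2,2,0,6,6](0) P2=[3,0,6,5,4,4](1)
Move 3: P1 pit1 -> P1=[5,0,3,0,6,6](7) P2=[3,0,0,5,4,4](1)
Move 4: P2 pit5 -> P1=[6,1,4,0,6,6](7) P2=[3,0,0,5,4,0](2)
Move 5: P2 pit0 -> P1=[6,1,4,0,6,6](7) P2=[0,1,1,6,4,0](2)
Move 6: P2 pit3 -> P1=[7,2,5,0,6,6](7) P2=[0,1,1,0,5,1](3)
Move 7: P1 pit2 -> P1=[7,2,0,1,7,7](8) P2=[1,1,1,0,5,1](3)

Answer: 8 3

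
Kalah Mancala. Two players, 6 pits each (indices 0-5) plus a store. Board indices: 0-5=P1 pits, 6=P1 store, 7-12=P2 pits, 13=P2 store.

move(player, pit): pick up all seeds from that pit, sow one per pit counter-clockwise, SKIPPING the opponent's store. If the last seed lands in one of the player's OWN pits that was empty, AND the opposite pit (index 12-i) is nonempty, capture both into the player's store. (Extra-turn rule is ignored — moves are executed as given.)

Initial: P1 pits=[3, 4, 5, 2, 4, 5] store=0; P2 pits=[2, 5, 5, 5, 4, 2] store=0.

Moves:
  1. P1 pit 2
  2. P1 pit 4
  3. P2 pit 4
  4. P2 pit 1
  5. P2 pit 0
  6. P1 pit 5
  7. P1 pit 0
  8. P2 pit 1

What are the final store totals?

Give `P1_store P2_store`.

Answer: 5 2

Derivation:
Move 1: P1 pit2 -> P1=[3,4,0,3,5,6](1) P2=[3,5,5,5,4,2](0)
Move 2: P1 pit4 -> P1=[3,4,0,3,0,7](2) P2=[4,6,6,5,4,2](0)
Move 3: P2 pit4 -> P1=[4,5,0,3,0,7](2) P2=[4,6,6,5,0,3](1)
Move 4: P2 pit1 -> P1=[5,5,0,3,0,7](2) P2=[4,0,7,6,1,4](2)
Move 5: P2 pit0 -> P1=[5,5,0,3,0,7](2) P2=[0,1,8,7,2,4](2)
Move 6: P1 pit5 -> P1=[5,5,0,3,0,0](3) P2=[1,2,9,8,3,5](2)
Move 7: P1 pit0 -> P1=[0,6,1,4,1,0](5) P2=[0,2,9,8,3,5](2)
Move 8: P2 pit1 -> P1=[0,6,1,4,1,0](5) P2=[0,0,10,9,3,5](2)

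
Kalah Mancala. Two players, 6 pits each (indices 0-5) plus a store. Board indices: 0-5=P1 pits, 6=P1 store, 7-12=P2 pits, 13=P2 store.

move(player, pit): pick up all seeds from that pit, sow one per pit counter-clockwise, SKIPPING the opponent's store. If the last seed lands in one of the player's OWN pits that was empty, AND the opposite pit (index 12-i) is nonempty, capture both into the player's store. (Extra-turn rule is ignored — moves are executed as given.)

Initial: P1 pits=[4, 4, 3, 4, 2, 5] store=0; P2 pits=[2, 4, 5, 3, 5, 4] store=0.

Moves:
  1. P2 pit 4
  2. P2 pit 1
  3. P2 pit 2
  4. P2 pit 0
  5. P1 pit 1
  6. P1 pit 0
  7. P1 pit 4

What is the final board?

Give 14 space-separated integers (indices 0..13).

Move 1: P2 pit4 -> P1=[5,5,4,4,2,5](0) P2=[2,4,5,3,0,5](1)
Move 2: P2 pit1 -> P1=[5,5,4,4,2,5](0) P2=[2,0,6,4,1,6](1)
Move 3: P2 pit2 -> P1=[6,6,4,4,2,5](0) P2=[2,0,0,5,2,7](2)
Move 4: P2 pit0 -> P1=[6,6,4,0,2,5](0) P2=[0,1,0,5,2,7](7)
Move 5: P1 pit1 -> P1=[6,0,5,1,3,6](1) P2=[1,1,0,5,2,7](7)
Move 6: P1 pit0 -> P1=[0,1,6,2,4,7](2) P2=[1,1,0,5,2,7](7)
Move 7: P1 pit4 -> P1=[0,1,6,2,0,8](3) P2=[2,2,0,5,2,7](7)

Answer: 0 1 6 2 0 8 3 2 2 0 5 2 7 7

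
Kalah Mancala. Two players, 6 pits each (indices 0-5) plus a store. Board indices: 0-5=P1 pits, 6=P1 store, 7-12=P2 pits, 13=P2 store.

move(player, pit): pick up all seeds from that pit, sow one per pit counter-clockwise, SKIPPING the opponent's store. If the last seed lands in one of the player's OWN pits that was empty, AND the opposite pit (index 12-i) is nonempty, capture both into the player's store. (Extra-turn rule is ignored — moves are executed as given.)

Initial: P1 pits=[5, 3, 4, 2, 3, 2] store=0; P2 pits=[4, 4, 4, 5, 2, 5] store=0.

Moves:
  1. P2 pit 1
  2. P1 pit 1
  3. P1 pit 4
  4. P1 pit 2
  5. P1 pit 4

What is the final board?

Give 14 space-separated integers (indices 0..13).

Answer: 5 0 0 4 0 5 2 6 1 5 6 3 6 0

Derivation:
Move 1: P2 pit1 -> P1=[5,3,4,2,3,2](0) P2=[4,0,5,6,3,6](0)
Move 2: P1 pit1 -> P1=[5,0,5,3,4,2](0) P2=[4,0,5,6,3,6](0)
Move 3: P1 pit4 -> P1=[5,0,5,3,0,3](1) P2=[5,1,5,6,3,6](0)
Move 4: P1 pit2 -> P1=[5,0,0,4,1,4](2) P2=[6,1,5,6,3,6](0)
Move 5: P1 pit4 -> P1=[5,0,0,4,0,5](2) P2=[6,1,5,6,3,6](0)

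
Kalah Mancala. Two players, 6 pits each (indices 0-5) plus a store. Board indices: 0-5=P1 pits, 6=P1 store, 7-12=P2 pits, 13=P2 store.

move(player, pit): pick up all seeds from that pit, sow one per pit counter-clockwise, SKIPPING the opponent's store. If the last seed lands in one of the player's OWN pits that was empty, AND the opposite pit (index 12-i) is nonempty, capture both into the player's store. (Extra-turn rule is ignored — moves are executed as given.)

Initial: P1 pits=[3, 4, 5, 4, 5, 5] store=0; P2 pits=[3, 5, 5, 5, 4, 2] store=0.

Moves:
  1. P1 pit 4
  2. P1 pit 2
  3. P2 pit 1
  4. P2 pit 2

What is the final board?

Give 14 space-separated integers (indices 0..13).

Answer: 5 5 1 5 1 7 2 5 0 0 7 6 4 2

Derivation:
Move 1: P1 pit4 -> P1=[3,4,5,4,0,6](1) P2=[4,6,6,5,4,2](0)
Move 2: P1 pit2 -> P1=[3,4,0,5,1,7](2) P2=[5,6,6,5,4,2](0)
Move 3: P2 pit1 -> P1=[4,4,0,5,1,7](2) P2=[5,0,7,6,5,3](1)
Move 4: P2 pit2 -> P1=[5,5,1,5,1,7](2) P2=[5,0,0,7,6,4](2)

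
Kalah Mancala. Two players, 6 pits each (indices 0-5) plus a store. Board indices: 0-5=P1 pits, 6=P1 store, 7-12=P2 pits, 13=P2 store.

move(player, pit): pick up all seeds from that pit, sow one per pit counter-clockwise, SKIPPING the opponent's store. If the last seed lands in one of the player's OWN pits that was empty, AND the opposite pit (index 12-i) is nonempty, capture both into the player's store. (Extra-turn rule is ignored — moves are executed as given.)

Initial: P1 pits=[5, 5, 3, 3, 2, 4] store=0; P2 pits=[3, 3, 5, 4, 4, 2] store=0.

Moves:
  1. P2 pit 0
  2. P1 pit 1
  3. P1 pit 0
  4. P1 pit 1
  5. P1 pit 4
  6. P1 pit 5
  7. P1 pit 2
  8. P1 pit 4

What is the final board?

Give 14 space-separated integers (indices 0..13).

Move 1: P2 pit0 -> P1=[5,5,3,3,2,4](0) P2=[0,4,6,5,4,2](0)
Move 2: P1 pit1 -> P1=[5,0,4,4,3,5](1) P2=[0,4,6,5,4,2](0)
Move 3: P1 pit0 -> P1=[0,1,5,5,4,6](1) P2=[0,4,6,5,4,2](0)
Move 4: P1 pit1 -> P1=[0,0,6,5,4,6](1) P2=[0,4,6,5,4,2](0)
Move 5: P1 pit4 -> P1=[0,0,6,5,0,7](2) P2=[1,5,6,5,4,2](0)
Move 6: P1 pit5 -> P1=[0,0,6,5,0,0](3) P2=[2,6,7,6,5,3](0)
Move 7: P1 pit2 -> P1=[0,0,0,6,1,1](4) P2=[3,7,7,6,5,3](0)
Move 8: P1 pit4 -> P1=[0,0,0,6,0,2](4) P2=[3,7,7,6,5,3](0)

Answer: 0 0 0 6 0 2 4 3 7 7 6 5 3 0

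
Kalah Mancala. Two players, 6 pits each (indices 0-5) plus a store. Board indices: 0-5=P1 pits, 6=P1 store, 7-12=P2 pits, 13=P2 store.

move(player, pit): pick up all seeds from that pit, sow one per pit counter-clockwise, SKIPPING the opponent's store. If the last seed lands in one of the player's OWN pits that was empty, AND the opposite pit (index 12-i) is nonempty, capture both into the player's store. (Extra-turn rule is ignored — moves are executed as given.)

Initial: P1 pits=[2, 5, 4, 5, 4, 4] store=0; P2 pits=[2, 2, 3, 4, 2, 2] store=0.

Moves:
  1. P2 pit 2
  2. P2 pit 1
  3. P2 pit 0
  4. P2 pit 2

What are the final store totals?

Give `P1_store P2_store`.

Answer: 0 0

Derivation:
Move 1: P2 pit2 -> P1=[2,5,4,5,4,4](0) P2=[2,2,0,5,3,3](0)
Move 2: P2 pit1 -> P1=[2,5,4,5,4,4](0) P2=[2,0,1,6,3,3](0)
Move 3: P2 pit0 -> P1=[2,5,4,5,4,4](0) P2=[0,1,2,6,3,3](0)
Move 4: P2 pit2 -> P1=[2,5,4,5,4,4](0) P2=[0,1,0,7,4,3](0)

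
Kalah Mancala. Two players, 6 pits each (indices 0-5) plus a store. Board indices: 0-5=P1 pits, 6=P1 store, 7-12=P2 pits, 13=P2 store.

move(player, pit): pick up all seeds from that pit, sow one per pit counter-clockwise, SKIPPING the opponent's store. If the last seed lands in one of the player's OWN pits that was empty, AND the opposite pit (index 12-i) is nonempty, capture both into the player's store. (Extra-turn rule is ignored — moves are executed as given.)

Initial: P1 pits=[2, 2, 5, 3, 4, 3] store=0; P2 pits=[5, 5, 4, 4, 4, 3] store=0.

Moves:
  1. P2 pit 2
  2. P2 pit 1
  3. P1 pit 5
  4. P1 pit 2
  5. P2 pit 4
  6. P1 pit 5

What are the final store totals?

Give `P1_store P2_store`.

Answer: 3 3

Derivation:
Move 1: P2 pit2 -> P1=[2,2,5,3,4,3](0) P2=[5,5,0,5,5,4](1)
Move 2: P2 pit1 -> P1=[2,2,5,3,4,3](0) P2=[5,0,1,6,6,5](2)
Move 3: P1 pit5 -> P1=[2,2,5,3,4,0](1) P2=[6,1,1,6,6,5](2)
Move 4: P1 pit2 -> P1=[2,2,0,4,5,1](2) P2=[7,1,1,6,6,5](2)
Move 5: P2 pit4 -> P1=[3,3,1,5,5,1](2) P2=[7,1,1,6,0,6](3)
Move 6: P1 pit5 -> P1=[3,3,1,5,5,0](3) P2=[7,1,1,6,0,6](3)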